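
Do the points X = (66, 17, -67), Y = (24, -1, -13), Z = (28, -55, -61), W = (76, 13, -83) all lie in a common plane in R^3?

With X as base: XY = (-42, -18, 54), XZ = (-38, -72, 6), XW = (10, -4, -16).
XZ × XW = (1176, -548, 872).
XY · (XZ × XW) = 7560.
Since 7560 ≠ 0, the four points are not coplanar.

No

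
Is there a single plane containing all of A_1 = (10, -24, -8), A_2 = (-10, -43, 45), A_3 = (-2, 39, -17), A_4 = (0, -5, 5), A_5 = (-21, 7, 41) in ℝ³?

No

The plane through A_1, A_2, A_3 has normal n = A_1A_2 × A_1A_3 = (-3168, -816, -1488) and equation n·P = -192.
Checking the remaining points: n·A_4 = -3360, n·A_5 = -192.
Since n·A_4 = -3360 ≠ -192, A_4 is off the plane and the points are not all coplanar.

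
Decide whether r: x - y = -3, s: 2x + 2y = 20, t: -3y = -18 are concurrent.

No

Lines aᵢx + bᵢy = cᵢ with pairwise distinct directions are concurrent exactly when det[aᵢ bᵢ cᵢ] = 0.
Here the determinant is 6.
Nonzero, so no common point exists.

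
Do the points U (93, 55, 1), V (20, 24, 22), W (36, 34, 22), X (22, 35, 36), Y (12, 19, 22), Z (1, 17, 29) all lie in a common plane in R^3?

The plane through U, V, W has normal n = UV × UW = (-210, 336, -234) and equation n·P = -1284.
Checking the remaining points: n·X = -1284, n·Y = -1284, n·Z = -1284.
All equal -1284, so all 6 points lie in one plane.

Yes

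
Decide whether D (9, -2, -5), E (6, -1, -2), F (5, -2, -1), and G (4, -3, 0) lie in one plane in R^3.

With D as base: DE = (-3, 1, 3), DF = (-4, 0, 4), DG = (-5, -1, 5).
DF × DG = (4, 0, 4).
DE · (DF × DG) = 0.
The scalar triple product vanishes, so the four points are coplanar.

Yes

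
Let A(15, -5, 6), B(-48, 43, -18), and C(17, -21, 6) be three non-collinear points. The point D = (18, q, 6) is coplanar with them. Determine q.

-29

A normal to the plane is n = AB × AC = (-384, -48, 912).
D lies in the plane iff n · AD = 0.
This gives (-48)q + (-1392) = 0, so q = -29.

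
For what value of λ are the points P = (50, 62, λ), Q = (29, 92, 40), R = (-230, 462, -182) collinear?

58

Direction QR = (-259, 370, -222). From the x-coordinate of P, the parameter along the line is τ = (50 − 29)/(-259) = -3/37.
Then λ = 40 + (-3/37)·(-222) = 58.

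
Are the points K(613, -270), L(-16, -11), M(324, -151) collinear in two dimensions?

Yes

KL = (-629, 259), KM = (-289, 119).
Checking proportionality: KM = 17/37·KL, so the vectors are parallel and the points are collinear.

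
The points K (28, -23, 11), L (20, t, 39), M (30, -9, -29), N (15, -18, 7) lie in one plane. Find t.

-31

Coplanarity ⇔ det[KL; KM; KN] = 0.
Expanding, this is linear in t: (528)t + (16368) = 0.
So t = -31.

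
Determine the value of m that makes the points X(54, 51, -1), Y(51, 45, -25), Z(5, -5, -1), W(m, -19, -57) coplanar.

-2

Normal to plane XYZ: n = (-1344, 1176, -126); plane equation n·P = -12474.
Requiring n·W = -12474: (-1344)m + (-15162) = -12474.
So m = -2.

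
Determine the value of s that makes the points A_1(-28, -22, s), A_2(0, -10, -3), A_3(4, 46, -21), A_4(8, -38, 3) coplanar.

9

Coplanarity ⇔ det[A_1A_2; A_1A_3; A_1A_4] = 0.
Expanding, this is linear in s: (560)s + (-5040) = 0.
So s = 9.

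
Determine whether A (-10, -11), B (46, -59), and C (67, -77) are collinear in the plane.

AB = (56, -48), AC = (77, -66).
det[AB; AC] = (56)(-66) − (-48)(77) = 0.
The determinant is zero, so the points are collinear.

Yes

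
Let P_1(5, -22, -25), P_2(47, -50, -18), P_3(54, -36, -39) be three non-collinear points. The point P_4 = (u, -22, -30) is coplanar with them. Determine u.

13

The plane through P_1, P_2, P_3 has equation 490x + 931y + 784z = -37632.
Substituting P_4: (490)u + (-44002) = -37632, so u = 13.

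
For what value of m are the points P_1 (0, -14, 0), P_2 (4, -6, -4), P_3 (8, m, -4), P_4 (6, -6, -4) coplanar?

Normal to plane P_1P_2P_4: n = (0, -8, -16); plane equation n·P = 112.
Requiring n·P_3 = 112: (-8)m + (64) = 112.
So m = -6.

-6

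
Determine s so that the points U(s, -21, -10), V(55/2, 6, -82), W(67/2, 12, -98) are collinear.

1/2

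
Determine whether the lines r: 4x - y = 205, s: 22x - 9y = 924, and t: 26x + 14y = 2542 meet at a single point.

Lines aᵢx + bᵢy = cᵢ with pairwise distinct directions are concurrent exactly when det[aᵢ bᵢ cᵢ] = 0.
Here the determinant is -246.
Nonzero, so no common point exists.

No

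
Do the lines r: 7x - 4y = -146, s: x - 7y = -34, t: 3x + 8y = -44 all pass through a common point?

The three lines meet at one point iff the augmented coefficient matrix [aᵢ bᵢ cᵢ] has rank < 3, i.e. its determinant vanishes.
Here the determinant is 58.
Nonzero, so no common point exists.

No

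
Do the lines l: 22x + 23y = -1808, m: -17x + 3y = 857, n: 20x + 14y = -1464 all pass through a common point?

Intersecting l and m: solving the 2×2 system gives (x, y) = (-55, -26).
Substitute into n: (20)(-55) + (14)(-26) = -1464.
This equals -1464, so (-55, -26) lies on all three lines and they are concurrent.

Yes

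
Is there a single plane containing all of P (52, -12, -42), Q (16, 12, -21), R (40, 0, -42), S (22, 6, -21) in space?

Yes

A normal to the plane through P, Q, R is n = PQ × PR = (-252, -252, -144).
The plane has equation n·X = -4032. For S: n·S = -4032.
Equal, so S lies in the plane and all four are coplanar.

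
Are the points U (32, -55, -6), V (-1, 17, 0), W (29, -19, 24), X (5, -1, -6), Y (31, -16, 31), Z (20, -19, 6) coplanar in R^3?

The plane through U, V, W has normal n = UV × UW = (1944, 972, -972) and equation n·P = 14580.
Checking the remaining points: n·X = 14580, n·Y = 14580, n·Z = 14580.
All equal 14580, so all 6 points lie in one plane.

Yes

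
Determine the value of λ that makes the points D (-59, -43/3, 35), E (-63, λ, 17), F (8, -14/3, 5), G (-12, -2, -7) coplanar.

-29/3

The points are coplanar iff DE · (DF × DG) = 0.
Expanding, this is linear in λ: (1404)λ + (13572) = 0.
So λ = -29/3.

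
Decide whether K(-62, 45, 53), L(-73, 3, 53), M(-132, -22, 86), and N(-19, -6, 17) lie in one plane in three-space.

With K as base: KL = (-11, -42, 0), KM = (-70, -67, 33), KN = (43, -51, -36).
KM × KN = (4095, -1101, 6451).
KL · (KM × KN) = 1197.
Since 1197 ≠ 0, the four points are not coplanar.

No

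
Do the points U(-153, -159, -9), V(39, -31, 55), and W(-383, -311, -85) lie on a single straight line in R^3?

No

UV = (192, 128, 64), UW = (-230, -152, -76).
Comparing components 3 and 1: (64)(-230) − (192)(-76) = -128 ≠ 0, so UV and UW are not parallel and the points are not collinear.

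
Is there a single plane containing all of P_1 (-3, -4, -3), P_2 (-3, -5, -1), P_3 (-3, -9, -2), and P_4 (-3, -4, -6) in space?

Yes

With P_1 as base: P_1P_2 = (0, -1, 2), P_1P_3 = (0, -5, 1), P_1P_4 = (0, 0, -3).
P_1P_3 × P_1P_4 = (15, 0, 0).
P_1P_2 · (P_1P_3 × P_1P_4) = 0.
The scalar triple product vanishes, so the four points are coplanar.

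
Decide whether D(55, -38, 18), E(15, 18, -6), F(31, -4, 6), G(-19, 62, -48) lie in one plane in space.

Yes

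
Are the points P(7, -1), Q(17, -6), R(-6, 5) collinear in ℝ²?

No

PQ = (10, -5), PR = (-13, 6).
det[PQ; PR] = (10)(6) − (-5)(-13) = -5.
The determinant is nonzero, so they are not collinear.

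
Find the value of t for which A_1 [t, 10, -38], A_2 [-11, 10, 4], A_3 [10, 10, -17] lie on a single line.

31

Collinearity requires A_1A_2 × A_1A_3 = 0; each component is linear in t.
The y-component gives (-21)t + (651) = 0, so t = 31.
The remaining components then also vanish.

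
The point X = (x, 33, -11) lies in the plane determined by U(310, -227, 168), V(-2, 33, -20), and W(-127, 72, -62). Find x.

A normal to the plane is n = UV × UW = (-3588, 10396, 20332).
X lies in the plane iff n · UX = 0.
This gives (-3588)x + (175812) = 0, so x = 49.

49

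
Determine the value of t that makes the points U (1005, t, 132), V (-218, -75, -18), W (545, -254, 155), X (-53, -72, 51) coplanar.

-530

The points are coplanar iff UV · (UW × UX) = 0.
Expanding, this is linear in t: (24102)t + (12774060) = 0.
So t = -530.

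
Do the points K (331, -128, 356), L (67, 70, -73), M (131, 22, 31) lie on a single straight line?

KL = (-264, 198, -429), KM = (-200, 150, -325).
Each component of KM is 25/33 times the corresponding component of KL, so KM = 25/33·KL and the points are collinear.

Yes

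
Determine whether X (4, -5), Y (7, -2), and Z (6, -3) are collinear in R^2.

XY = (3, 3), XZ = (2, 2).
det[XY; XZ] = (3)(2) − (3)(2) = 0.
The determinant is zero, so the points are collinear.

Yes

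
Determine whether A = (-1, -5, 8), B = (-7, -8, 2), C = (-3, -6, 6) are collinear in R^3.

Yes

AB = (-6, -3, -6), AC = (-2, -1, -2).
AB × AC = (0, 0, 0).
The cross product vanishes, so the three points are collinear.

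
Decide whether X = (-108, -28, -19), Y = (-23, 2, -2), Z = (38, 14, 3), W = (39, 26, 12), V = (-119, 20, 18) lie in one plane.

The plane through X, Y, Z has normal n = XY × XZ = (-54, 612, -810) and equation n·P = 4086.
Checking the remaining points: n·W = 4086, n·V = 4086.
All equal 4086, so all 5 points lie in one plane.

Yes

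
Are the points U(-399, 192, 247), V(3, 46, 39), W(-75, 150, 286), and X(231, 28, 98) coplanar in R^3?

Yes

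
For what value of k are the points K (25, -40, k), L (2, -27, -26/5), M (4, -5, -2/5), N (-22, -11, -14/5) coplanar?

-7

The points are coplanar iff KL · (KM × KN) = 0.
Expanding, this is linear in k: (-560)k + (-3920) = 0.
So k = -7.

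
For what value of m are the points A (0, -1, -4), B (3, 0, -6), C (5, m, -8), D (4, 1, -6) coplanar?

0

Normal to plane ABD: n = (2, -2, 2); plane equation n·P = -6.
Requiring n·C = -6: (-2)m + (-6) = -6.
So m = 0.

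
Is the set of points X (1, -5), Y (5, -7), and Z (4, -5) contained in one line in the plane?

No

XY = (4, -2), XZ = (3, 0).
If collinear, XZ would be a scalar multiple of XY. But (4)·(0) ≠ (-2)·(3) (difference 6), so they are not parallel; the points are not collinear.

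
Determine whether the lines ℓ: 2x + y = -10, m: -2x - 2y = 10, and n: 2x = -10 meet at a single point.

Intersecting ℓ and m: solving the 2×2 system gives (x, y) = (-5, 0).
Substitute into n: (2)(-5) + (0)(0) = -10.
This equals -10, so (-5, 0) lies on all three lines and they are concurrent.

Yes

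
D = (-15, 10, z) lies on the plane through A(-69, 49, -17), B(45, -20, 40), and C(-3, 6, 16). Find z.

10

The plane through A, B, C has equation 174x − 348z = -6090.
Substituting D: (-348)z + (-2610) = -6090, so z = 10.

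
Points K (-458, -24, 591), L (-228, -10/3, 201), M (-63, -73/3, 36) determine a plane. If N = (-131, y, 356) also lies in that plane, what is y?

Coplanarity requires KL · (KM × KN) = 0.
KL = (230, 62/3, -390), KM = (395, -1/3, -555); the triple product is linear in y with coefficient -26400 and constant term -2490400.
Setting it to zero: y = -283/3.

-283/3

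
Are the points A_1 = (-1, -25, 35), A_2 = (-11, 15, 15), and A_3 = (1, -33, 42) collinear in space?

No

A_1A_2 = (-10, 40, -20), A_1A_3 = (2, -8, 7).
A_1A_2 × A_1A_3 = (120, 30, 0).
The cross product is nonzero, so the points do not lie on one line.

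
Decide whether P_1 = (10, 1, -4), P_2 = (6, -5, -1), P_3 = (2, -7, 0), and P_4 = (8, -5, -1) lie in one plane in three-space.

The four points are coplanar iff the 3×3 determinant with rows P_1P_2, P_1P_3, P_1P_4 is zero.
Rows: (-4, -6, 3), (-8, -8, 4), (-2, -6, 3).
Expanding along the first row: (-4)(0) − (-6)(-16) + (3)(32) = 0.
Zero determinant ⇒ coplanar.

Yes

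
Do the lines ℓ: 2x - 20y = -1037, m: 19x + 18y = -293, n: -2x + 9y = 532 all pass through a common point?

No

Intersecting ℓ and m: solving the 2×2 system gives (x, y) = (-12263/208, 19117/416).
Substitute into n: (-2)(-12263/208) + (9)(19117/416) = 221105/416.
But n requires 532 ≠ 221105/416, so the three lines have no common point.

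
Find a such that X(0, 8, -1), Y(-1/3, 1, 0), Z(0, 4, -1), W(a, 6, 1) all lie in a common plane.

Normal to plane XYZ: n = (4, 0, 4/3); plane equation n·P = -4/3.
Requiring n·W = -4/3: (4)a + (4/3) = -4/3.
So a = -2/3.

-2/3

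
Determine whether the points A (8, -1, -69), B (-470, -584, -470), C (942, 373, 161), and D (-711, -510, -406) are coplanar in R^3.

With A as base: AB = (-478, -583, -401), AC = (934, 374, 230), AD = (-719, -509, -337).
AC × AD = (-8968, 149388, -206500).
AB · (AC × AD) = 0.
The scalar triple product vanishes, so the four points are coplanar.

Yes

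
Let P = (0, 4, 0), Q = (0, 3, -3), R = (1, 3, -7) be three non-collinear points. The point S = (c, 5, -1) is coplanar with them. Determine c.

1

The plane through P, Q, R has equation 4x − 3y + 1z = -12.
Substituting S: (4)c + (-16) = -12, so c = 1.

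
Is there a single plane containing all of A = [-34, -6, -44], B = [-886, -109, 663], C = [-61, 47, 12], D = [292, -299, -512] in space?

With A as base: AB = (-852, -103, 707), AC = (-27, 53, 56), AD = (326, -293, -468).
AC × AD = (-8396, 5620, -9367).
AB · (AC × AD) = -47937.
Since -47937 ≠ 0, the four points are not coplanar.

No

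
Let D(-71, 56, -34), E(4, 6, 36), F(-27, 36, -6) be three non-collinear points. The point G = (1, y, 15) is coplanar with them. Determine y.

The plane through D, E, F has equation 980y + 700z = 31080.
Substituting G: (980)y + (10500) = 31080, so y = 21.

21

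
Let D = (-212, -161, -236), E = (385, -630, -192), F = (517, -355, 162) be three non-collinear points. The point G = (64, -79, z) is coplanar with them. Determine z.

56

The plane through D, E, F has equation −178126x − 205530y + 226083z = 17497454.
Substituting G: (226083)z + (4836806) = 17497454, so z = 56.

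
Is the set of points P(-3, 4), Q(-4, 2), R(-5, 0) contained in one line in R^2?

PQ = (-1, -2), PR = (-2, -4).
Checking proportionality: PR = 2·PQ, so the vectors are parallel and the points are collinear.

Yes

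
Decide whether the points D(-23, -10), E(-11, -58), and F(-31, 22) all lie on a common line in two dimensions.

Yes

DE = (12, -48), DF = (-8, 32).
Twice the signed area of △DEF is (12)(32) − (-48)(-8) = 0.
The triangle is degenerate (zero area), so the points are collinear.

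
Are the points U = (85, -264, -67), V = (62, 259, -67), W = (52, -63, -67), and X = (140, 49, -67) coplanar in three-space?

Yes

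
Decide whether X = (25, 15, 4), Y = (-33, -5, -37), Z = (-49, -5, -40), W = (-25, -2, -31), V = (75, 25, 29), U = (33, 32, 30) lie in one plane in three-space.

The plane through X, Y, Z has normal n = XY × XZ = (60, 482, -320) and equation n·P = 7450.
Checking the remaining points: n·W = 7456, n·V = 7270, n·U = 7804.
Since n·W = 7456 ≠ 7450, W is off the plane and the points are not all coplanar.

No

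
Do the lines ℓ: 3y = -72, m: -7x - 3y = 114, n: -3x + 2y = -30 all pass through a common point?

Intersecting ℓ and m: solving the 2×2 system gives (x, y) = (-6, -24).
Substitute into n: (-3)(-6) + (2)(-24) = -30.
This equals -30, so (-6, -24) lies on all three lines and they are concurrent.

Yes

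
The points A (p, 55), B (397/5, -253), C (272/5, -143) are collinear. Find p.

The three points are collinear iff det[AB; AC] = 0.
This determinant is linear in p: (-110)p + (1034) = 0, so p = 47/5.

47/5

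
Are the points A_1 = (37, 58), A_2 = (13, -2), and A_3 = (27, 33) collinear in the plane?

A_1A_2 = (-24, -60), A_1A_3 = (-10, -25).
Twice the signed area of △A_1A_2A_3 is (-24)(-25) − (-60)(-10) = 0.
The triangle is degenerate (zero area), so the points are collinear.

Yes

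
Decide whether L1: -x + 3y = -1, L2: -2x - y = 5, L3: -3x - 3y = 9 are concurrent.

The three lines meet at one point iff the augmented coefficient matrix [aᵢ bᵢ cᵢ] has rank < 3, i.e. its determinant vanishes.
Here the determinant is 0.
It vanishes, so the lines are concurrent at (-2, -1).

Yes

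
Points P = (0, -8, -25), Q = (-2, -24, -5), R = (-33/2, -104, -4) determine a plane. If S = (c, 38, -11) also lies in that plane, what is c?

A normal to the plane is n = PQ × PR = (1584, -288, -72).
S lies in the plane iff n · PS = 0.
This gives (1584)c + (-14256) = 0, so c = 9.

9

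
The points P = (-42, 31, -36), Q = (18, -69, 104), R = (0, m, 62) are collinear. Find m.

-39

Direction PQ = (60, -100, 140). From the x-coordinate of R, the parameter along the line is τ = (0 − (-42))/60 = 7/10.
Then m = 31 + 7/10·(-100) = -39.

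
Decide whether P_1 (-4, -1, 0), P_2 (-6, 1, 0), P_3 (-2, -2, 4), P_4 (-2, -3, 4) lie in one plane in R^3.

No

With P_1 as base: P_1P_2 = (-2, 2, 0), P_1P_3 = (2, -1, 4), P_1P_4 = (2, -2, 4).
P_1P_3 × P_1P_4 = (4, 0, -2).
P_1P_2 · (P_1P_3 × P_1P_4) = -8.
Since -8 ≠ 0, the four points are not coplanar.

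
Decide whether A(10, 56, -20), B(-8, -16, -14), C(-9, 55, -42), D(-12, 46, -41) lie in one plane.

A normal to the plane through A, B, C is n = AB × AC = (1590, -510, -1350).
The plane has equation n·P = 14340. For D: n·D = 12810.
12810 ≠ 14340, so D is off the plane.

No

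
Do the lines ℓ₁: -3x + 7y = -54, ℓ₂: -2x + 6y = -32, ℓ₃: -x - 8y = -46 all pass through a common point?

No

Intersecting ℓ₁ and ℓ₂: solving the 2×2 system gives (x, y) = (25, 3).
Substitute into ℓ₃: (-1)(25) + (-8)(3) = -49.
But ℓ₃ requires -46 ≠ -49, so the three lines have no common point.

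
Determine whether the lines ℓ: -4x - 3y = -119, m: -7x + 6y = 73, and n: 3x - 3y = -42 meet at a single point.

Yes

The three lines meet at one point iff the augmented coefficient matrix [aᵢ bᵢ cᵢ] has rank < 3, i.e. its determinant vanishes.
Here the determinant is 0.
It vanishes, so the lines are concurrent at (11, 25).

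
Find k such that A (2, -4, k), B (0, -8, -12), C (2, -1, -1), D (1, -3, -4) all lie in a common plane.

The points are coplanar iff AB · (AC × AD) = 0.
Expanding, this is linear in k: (-3)k + (-18) = 0.
So k = -6.

-6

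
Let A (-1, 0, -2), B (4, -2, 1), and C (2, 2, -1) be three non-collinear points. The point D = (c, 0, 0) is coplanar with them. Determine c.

3

Coplanarity requires AB · (AC × AD) = 0.
AB = (5, -2, 3), AC = (3, 2, 1); the triple product is linear in c with coefficient -8 and constant term 24.
Setting it to zero: c = 3.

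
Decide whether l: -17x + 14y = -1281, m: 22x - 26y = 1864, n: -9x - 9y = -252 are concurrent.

Intersecting l and m: solving the 2×2 system gives (x, y) = (3605/67, -1753/67).
Substitute into n: (-9)(3605/67) + (-9)(-1753/67) = -16668/67.
But n requires -252 ≠ -16668/67, so the three lines have no common point.

No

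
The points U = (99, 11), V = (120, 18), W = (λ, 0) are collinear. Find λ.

The three points are collinear iff det[UV; UW] = 0.
This determinant is linear in λ: (-7)λ + (462) = 0, so λ = 66.

66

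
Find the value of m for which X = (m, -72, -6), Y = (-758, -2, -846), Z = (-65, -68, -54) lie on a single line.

Collinearity requires XY × XZ = 0; each component is linear in m.
The y-component gives (792)m + (18216) = 0, so m = -23.
The remaining components then also vanish.

-23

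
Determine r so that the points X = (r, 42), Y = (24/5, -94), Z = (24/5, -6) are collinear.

Collinearity: (X − Y) must be parallel to (Z − Y) = (0, 88).
Cross-multiplying the components: (r − 24/5)·(88) = (136)·(0).
Solving gives r = 24/5.

24/5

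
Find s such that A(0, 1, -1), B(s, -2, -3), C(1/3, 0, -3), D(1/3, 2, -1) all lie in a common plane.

The points are coplanar iff AB · (AC × AD) = 0.
Expanding, this is linear in s: (2)s + (2/3) = 0.
So s = -1/3.

-1/3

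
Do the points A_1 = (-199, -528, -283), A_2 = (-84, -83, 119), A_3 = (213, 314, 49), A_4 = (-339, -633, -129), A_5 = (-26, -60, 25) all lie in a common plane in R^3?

The plane through A_1, A_2, A_3 has normal n = A_1A_2 × A_1A_3 = (-190744, 127444, -86510) and equation n·P = -4850046.
Checking the remaining points: n·A_4 = -4850046, n·A_5 = -4850046.
All equal -4850046, so all 5 points lie in one plane.

Yes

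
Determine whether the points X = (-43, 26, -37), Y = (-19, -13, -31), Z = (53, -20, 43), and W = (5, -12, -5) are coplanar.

No

The four points are coplanar iff the 3×3 determinant with rows XY, XZ, XW is zero.
Rows: (24, -39, 6), (96, -46, 80), (48, -38, 32).
Expanding along the first row: (24)(1568) − (-39)(-768) + (6)(-1440) = -960.
Nonzero ⇒ not coplanar.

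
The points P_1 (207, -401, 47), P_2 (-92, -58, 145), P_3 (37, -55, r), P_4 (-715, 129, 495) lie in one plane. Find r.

61

Normal to plane P_1P_2P_4: n = (101724, 43596, 157776); plane equation n·P = 10990344.
Requiring n·P_3 = 10990344: (157776)r + (1366008) = 10990344.
So r = 61.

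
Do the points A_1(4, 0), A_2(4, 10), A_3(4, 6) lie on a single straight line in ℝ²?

Yes

A_1A_2 = (0, 10), A_1A_3 = (0, 6).
det[A_1A_2; A_1A_3] = (0)(6) − (10)(0) = 0.
The determinant is zero, so the points are collinear.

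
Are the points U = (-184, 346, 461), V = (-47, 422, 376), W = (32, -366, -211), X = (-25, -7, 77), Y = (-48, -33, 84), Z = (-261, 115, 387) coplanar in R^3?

The plane through U, V, W has normal n = UV × UW = (-111592, 73704, -113960) and equation n·P = -6501048.
Checking the remaining points: n·X = -6501048, n·Y = -6648456, n·Z = -6501048.
Since n·Y = -6648456 ≠ -6501048, Y is off the plane and the points are not all coplanar.

No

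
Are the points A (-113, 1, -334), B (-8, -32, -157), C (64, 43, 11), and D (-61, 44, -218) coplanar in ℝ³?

A normal to the plane through A, B, C is n = AB × AC = (-18819, -4896, 10251).
The plane has equation n·P = -1302183. For D: n·D = -1302183.
Equal, so D lies in the plane and all four are coplanar.

Yes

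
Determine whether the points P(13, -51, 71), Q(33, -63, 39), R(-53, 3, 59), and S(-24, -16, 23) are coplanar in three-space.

No

With P as base: PQ = (20, -12, -32), PR = (-66, 54, -12), PS = (-37, 35, -48).
PR × PS = (-2172, -2724, -312).
PQ · (PR × PS) = -768.
Since -768 ≠ 0, the four points are not coplanar.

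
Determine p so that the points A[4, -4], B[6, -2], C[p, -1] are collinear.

7

The three points are collinear iff det[AB; AC] = 0.
This determinant is linear in p: (-2)p + (14) = 0, so p = 7.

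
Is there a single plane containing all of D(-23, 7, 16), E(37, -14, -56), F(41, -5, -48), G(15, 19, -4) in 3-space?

The four points are coplanar iff the 3×3 determinant with rows DE, DF, DG is zero.
Rows: (60, -21, -72), (64, -12, -64), (38, 12, -20).
Expanding along the first row: (60)(1008) − (-21)(1152) + (-72)(1224) = -3456.
Nonzero ⇒ not coplanar.

No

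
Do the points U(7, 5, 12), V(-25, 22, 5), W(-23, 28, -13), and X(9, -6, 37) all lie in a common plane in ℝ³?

No

With U as base: UV = (-32, 17, -7), UW = (-30, 23, -25), UX = (2, -11, 25).
UW × UX = (300, 700, 284).
UV · (UW × UX) = 312.
Since 312 ≠ 0, the four points are not coplanar.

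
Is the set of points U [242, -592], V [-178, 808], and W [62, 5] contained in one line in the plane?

UV = (-420, 1400), UW = (-180, 597).
Twice the signed area of △UVW is (-420)(597) − (1400)(-180) = 1260.
The area is nonzero, so the three points are not collinear.

No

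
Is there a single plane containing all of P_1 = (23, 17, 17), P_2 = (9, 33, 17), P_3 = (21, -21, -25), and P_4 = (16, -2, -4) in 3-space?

A normal to the plane through P_1, P_2, P_3 is n = P_1P_2 × P_1P_3 = (-672, -588, 564).
The plane has equation n·P = -15864. For P_4: n·P_4 = -11832.
-11832 ≠ -15864, so P_4 is off the plane.

No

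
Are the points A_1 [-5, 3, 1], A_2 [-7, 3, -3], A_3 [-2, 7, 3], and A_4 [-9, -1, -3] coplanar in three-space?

With A_1 as base: A_1A_2 = (-2, 0, -4), A_1A_3 = (3, 4, 2), A_1A_4 = (-4, -4, -4).
A_1A_3 × A_1A_4 = (-8, 4, 4).
A_1A_2 · (A_1A_3 × A_1A_4) = 0.
The scalar triple product vanishes, so the four points are coplanar.

Yes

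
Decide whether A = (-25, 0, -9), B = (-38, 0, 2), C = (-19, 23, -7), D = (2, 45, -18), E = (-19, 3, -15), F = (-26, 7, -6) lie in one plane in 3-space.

No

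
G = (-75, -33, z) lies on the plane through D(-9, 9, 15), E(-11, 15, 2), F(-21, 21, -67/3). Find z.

-22/3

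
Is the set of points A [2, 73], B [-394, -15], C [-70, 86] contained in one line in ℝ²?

AB = (-396, -88), AC = (-72, 13).
If collinear, AC would be a scalar multiple of AB. But (-396)·(13) ≠ (-88)·(-72) (difference -11484), so they are not parallel; the points are not collinear.

No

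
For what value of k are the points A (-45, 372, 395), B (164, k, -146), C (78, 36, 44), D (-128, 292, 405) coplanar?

Coplanarity ⇔ det[AB; AC; AD] = 0.
Expanding, this is linear in k: (27903)k + (3459972) = 0.
So k = -124.

-124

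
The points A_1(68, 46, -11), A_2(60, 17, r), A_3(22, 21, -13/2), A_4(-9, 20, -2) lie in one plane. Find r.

-25/2

The points are coplanar iff A_1A_2 · (A_1A_3 × A_1A_4) = 0.
Expanding, this is linear in r: (-729)r + (-18225/2) = 0.
So r = -25/2.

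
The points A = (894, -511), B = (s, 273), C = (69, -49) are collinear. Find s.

-506

Collinearity: (B − A) must be parallel to (C − A) = (-825, 462).
Cross-multiplying the components: (s − 894)·(462) = (784)·(-825).
Solving gives s = -506.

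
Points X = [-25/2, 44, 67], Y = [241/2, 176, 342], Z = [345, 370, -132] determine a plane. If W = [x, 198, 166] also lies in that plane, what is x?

150

The plane through X, Y, Z has equation −115918x + (249559/2)y − 3832z = 6682529.
Substituting W: (-115918)x + (24070229) = 6682529, so x = 150.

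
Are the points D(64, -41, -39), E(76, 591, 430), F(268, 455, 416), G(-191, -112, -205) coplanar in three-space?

A normal to the plane through D, E, F is n = DE × DF = (54936, 90216, -122976).
The plane has equation n·P = 4613112. For G: n·G = 4613112.
Equal, so G lies in the plane and all four are coplanar.

Yes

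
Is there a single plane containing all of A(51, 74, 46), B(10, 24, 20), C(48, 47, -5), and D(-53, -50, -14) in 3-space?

With A as base: AB = (-41, -50, -26), AC = (-3, -27, -51), AD = (-104, -124, -60).
AC × AD = (-4704, 5124, -2436).
AB · (AC × AD) = 0.
The scalar triple product vanishes, so the four points are coplanar.

Yes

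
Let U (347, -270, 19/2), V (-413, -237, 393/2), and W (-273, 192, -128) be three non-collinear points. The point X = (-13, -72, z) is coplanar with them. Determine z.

-47/2

Coplanarity requires UV · (UW × UX) = 0.
UV = (-760, 33, 187), UW = (-620, 462, -275/2); the triple product is linear in z with coefficient -330660 and constant term -7770510.
Setting it to zero: z = -47/2.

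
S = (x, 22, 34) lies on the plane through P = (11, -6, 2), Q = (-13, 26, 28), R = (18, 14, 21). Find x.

The plane through P, Q, R has equation 88x + 638y − 704z = -4268.
Substituting S: (88)x + (-9900) = -4268, so x = 64.

64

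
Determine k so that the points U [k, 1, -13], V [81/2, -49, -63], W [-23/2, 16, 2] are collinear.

1/2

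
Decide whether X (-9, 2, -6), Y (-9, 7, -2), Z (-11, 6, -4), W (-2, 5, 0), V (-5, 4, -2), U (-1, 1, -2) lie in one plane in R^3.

The plane through X, Y, Z has normal n = XY × XZ = (-6, -8, 10) and equation n·P = -22.
Checking the remaining points: n·W = -28, n·V = -22, n·U = -22.
Since n·W = -28 ≠ -22, W is off the plane and the points are not all coplanar.

No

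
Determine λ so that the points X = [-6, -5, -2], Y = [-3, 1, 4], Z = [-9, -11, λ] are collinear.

-8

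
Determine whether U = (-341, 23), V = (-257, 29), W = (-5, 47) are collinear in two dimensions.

UV = (84, 6), UW = (336, 24).
Twice the signed area of △UVW is (84)(24) − (6)(336) = 0.
The triangle is degenerate (zero area), so the points are collinear.

Yes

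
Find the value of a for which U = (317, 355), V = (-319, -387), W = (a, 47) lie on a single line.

53

Collinearity: (W − U) must be parallel to (V − U) = (-636, -742).
Cross-multiplying the components: (a − 317)·(-742) = (-308)·(-636).
Solving gives a = 53.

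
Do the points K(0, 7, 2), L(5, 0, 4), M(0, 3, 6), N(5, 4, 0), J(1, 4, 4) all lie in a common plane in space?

The plane through K, L, M has normal n = KL × KM = (-20, -20, -20) and equation n·P = -180.
Checking the remaining points: n·N = -180, n·J = -180.
All equal -180, so all 5 points lie in one plane.

Yes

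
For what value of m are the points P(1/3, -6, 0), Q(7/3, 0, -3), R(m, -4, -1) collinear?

Collinearity requires PQ × PR = 0; each component is linear in m.
The y-component gives (-3)m + (3) = 0, so m = 1.
The remaining components then also vanish.

1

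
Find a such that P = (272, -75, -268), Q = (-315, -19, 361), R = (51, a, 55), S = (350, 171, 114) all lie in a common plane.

-7

Coplanarity ⇔ det[PQ; PR; PS] = 0.
Expanding, this is linear in a: (-273296)a + (-1913072) = 0.
So a = -7.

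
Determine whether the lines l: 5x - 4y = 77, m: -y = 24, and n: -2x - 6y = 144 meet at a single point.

No

The three lines meet at one point iff the augmented coefficient matrix [aᵢ bᵢ cᵢ] has rank < 3, i.e. its determinant vanishes.
Here the determinant is 38.
Nonzero, so no common point exists.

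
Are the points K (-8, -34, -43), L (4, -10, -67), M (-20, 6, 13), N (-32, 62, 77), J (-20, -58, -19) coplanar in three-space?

Yes

The plane through K, L, M has normal n = KL × KM = (2304, -384, 768) and equation n·P = -38400.
Checking the remaining points: n·N = -38400, n·J = -38400.
All equal -38400, so all 5 points lie in one plane.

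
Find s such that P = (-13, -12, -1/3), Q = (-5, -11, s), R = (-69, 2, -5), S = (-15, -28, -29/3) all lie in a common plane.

2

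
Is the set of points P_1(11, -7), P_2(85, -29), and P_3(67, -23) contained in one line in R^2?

No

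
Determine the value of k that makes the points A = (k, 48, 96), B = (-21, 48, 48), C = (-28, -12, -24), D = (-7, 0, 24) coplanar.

Coplanarity ⇔ det[AB; AC; AD] = 0.
Expanding, this is linear in k: (2016)k + (-14112) = 0.
So k = 7.

7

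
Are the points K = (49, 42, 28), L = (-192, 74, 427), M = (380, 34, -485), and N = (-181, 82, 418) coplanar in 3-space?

The four points are coplanar iff the 3×3 determinant with rows KL, KM, KN is zero.
Rows: (-241, 32, 399), (331, -8, -513), (-230, 40, 390).
Expanding along the first row: (-241)(17400) − (32)(11100) + (399)(11400) = 0.
Zero determinant ⇒ coplanar.

Yes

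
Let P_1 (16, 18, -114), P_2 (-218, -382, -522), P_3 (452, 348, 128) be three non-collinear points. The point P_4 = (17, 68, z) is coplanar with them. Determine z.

-52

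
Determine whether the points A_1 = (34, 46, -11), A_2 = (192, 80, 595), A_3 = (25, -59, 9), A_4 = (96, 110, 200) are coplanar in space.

Yes

With A_1 as base: A_1A_2 = (158, 34, 606), A_1A_3 = (-9, -105, 20), A_1A_4 = (62, 64, 211).
A_1A_3 × A_1A_4 = (-23435, 3139, 5934).
A_1A_2 · (A_1A_3 × A_1A_4) = 0.
The scalar triple product vanishes, so the four points are coplanar.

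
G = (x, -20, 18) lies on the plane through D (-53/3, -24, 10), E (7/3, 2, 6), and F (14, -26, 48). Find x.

-7

Coplanarity requires DE · (DF × DG) = 0.
DE = (20, 26, -4), DF = (95/3, -2, 38); the triple product is linear in x with coefficient 980 and constant term 6860.
Setting it to zero: x = -7.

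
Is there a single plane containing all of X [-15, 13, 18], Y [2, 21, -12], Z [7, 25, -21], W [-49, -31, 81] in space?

Yes

The four points are coplanar iff the 3×3 determinant with rows XY, XZ, XW is zero.
Rows: (17, 8, -30), (22, 12, -39), (-34, -44, 63).
Expanding along the first row: (17)(-960) − (8)(60) + (-30)(-560) = 0.
Zero determinant ⇒ coplanar.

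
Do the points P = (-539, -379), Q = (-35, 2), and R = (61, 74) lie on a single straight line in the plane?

No

PQ = (504, 381), PR = (600, 453).
Twice the signed area of △PQR is (504)(453) − (381)(600) = -288.
The area is nonzero, so the three points are not collinear.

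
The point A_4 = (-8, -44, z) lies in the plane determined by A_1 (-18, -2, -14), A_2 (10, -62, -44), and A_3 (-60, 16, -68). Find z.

A normal to the plane is n = A_1A_2 × A_1A_3 = (3780, 2772, -2016).
A_4 lies in the plane iff n · A_1A_4 = 0.
This gives (-2016)z + (-106848) = 0, so z = -53.

-53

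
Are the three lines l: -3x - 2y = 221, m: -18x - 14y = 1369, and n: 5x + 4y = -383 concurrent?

No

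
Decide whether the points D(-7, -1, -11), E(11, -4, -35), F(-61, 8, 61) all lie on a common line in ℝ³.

Yes

DE = (18, -3, -24), DF = (-54, 9, 72).
DE × DF = (0, 0, 0).
The cross product vanishes, so the three points are collinear.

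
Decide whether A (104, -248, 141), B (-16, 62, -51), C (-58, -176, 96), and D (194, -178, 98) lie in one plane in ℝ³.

Yes

The four points are coplanar iff the 3×3 determinant with rows AB, AC, AD is zero.
Rows: (-120, 310, -192), (-162, 72, -45), (90, 70, -43).
Expanding along the first row: (-120)(54) − (310)(11016) + (-192)(-17820) = 0.
Zero determinant ⇒ coplanar.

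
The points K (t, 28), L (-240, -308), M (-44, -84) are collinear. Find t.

54

The three points are collinear iff det[KL; KM] = 0.
This determinant is linear in t: (-224)t + (12096) = 0, so t = 54.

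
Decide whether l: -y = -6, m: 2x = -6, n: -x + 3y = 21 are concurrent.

Yes

Intersecting l and m: solving the 2×2 system gives (x, y) = (-3, 6).
Substitute into n: (-1)(-3) + (3)(6) = 21.
This equals 21, so (-3, 6) lies on all three lines and they are concurrent.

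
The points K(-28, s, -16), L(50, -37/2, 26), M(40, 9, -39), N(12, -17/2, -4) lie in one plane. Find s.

Coplanarity ⇔ det[KL; KM; KN] = 0.
Expanding, this is linear in s: (-2170)s + (-14105) = 0.
So s = -13/2.

-13/2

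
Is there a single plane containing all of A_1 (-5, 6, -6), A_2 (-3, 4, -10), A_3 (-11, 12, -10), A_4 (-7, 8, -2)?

The four points are coplanar iff the 3×3 determinant with rows A_1A_2, A_1A_3, A_1A_4 is zero.
Rows: (2, -2, -4), (-6, 6, -4), (-2, 2, 4).
Expanding along the first row: (2)(32) − (-2)(-32) + (-4)(0) = 0.
Zero determinant ⇒ coplanar.

Yes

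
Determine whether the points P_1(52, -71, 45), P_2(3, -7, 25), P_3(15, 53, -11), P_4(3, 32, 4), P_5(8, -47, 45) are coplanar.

The plane through P_1, P_2, P_3 has normal n = P_1P_2 × P_1P_3 = (-1104, -2004, -3708) and equation n·P = -81984.
Checking the remaining points: n·P_4 = -82272, n·P_5 = -81504.
Since n·P_4 = -82272 ≠ -81984, P_4 is off the plane and the points are not all coplanar.

No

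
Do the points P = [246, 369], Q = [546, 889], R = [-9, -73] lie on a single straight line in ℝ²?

Yes

PQ = (300, 520), PR = (-255, -442).
Checking proportionality: PR = -17/20·PQ, so the vectors are parallel and the points are collinear.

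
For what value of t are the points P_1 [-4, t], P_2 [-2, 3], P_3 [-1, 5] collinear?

-1

The three points are collinear iff det[P_1P_2; P_1P_3] = 0.
This determinant is linear in t: (1)t + (1) = 0, so t = -1.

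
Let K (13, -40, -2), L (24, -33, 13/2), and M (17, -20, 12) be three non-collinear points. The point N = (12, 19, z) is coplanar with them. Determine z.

69/2

A normal to the plane is n = KL × KM = (-72, -120, 192).
N lies in the plane iff n · KN = 0.
This gives (192)z + (-6624) = 0, so z = 69/2.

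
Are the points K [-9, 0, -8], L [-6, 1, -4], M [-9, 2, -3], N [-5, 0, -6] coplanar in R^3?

With K as base: KL = (3, 1, 4), KM = (0, 2, 5), KN = (4, 0, 2).
KM × KN = (4, 20, -8).
KL · (KM × KN) = 0.
The scalar triple product vanishes, so the four points are coplanar.

Yes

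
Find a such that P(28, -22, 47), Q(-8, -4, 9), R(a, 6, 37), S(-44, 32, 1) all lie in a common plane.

Normal to plane PQS: n = (1224, 1080, -648); plane equation n·X = -19944.
Requiring n·R = -19944: (1224)a + (-17496) = -19944.
So a = -2.

-2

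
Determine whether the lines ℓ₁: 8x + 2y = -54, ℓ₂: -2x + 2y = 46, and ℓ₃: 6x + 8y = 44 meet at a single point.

Intersecting ℓ₁ and ℓ₂: solving the 2×2 system gives (x, y) = (-10, 13).
Substitute into ℓ₃: (6)(-10) + (8)(13) = 44.
This equals 44, so (-10, 13) lies on all three lines and they are concurrent.

Yes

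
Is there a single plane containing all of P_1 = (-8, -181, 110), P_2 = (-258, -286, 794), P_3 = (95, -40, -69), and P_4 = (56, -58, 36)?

A normal to the plane through P_1, P_2, P_3 is n = P_1P_2 × P_1P_3 = (-77649, 25702, -24435).
The plane has equation n·P = -6718720. For P_4: n·P_4 = -6718720.
Equal, so P_4 lies in the plane and all four are coplanar.

Yes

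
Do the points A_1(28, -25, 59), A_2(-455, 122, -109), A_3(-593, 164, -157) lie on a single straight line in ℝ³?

Yes

A_1A_2 = (-483, 147, -168), A_1A_3 = (-621, 189, -216).
Each component of A_1A_3 is 9/7 times the corresponding component of A_1A_2, so A_1A_3 = 9/7·A_1A_2 and the points are collinear.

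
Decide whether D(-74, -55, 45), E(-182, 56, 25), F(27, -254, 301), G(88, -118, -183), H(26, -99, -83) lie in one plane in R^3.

Yes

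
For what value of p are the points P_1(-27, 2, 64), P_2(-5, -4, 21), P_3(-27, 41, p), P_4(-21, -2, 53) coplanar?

52

Normal to plane P_1P_2P_4: n = (-106, -16, -52); plane equation n·P = -498.
Requiring n·P_3 = -498: (-52)p + (2206) = -498.
So p = 52.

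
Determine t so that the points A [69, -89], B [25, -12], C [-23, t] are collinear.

72

Collinearity: (C − A) must be parallel to (B − A) = (-44, 77).
Cross-multiplying the components: (t − (-89))·(-44) = (-92)·(77).
Solving gives t = 72.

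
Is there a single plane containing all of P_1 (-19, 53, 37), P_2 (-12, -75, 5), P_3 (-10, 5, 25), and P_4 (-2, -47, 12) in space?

Yes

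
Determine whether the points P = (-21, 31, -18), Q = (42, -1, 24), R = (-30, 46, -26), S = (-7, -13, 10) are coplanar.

No

A normal to the plane through P, Q, R is n = PQ × PR = (-374, 126, 657).
The plane has equation n·X = -66. For S: n·S = 7550.
7550 ≠ -66, so S is off the plane.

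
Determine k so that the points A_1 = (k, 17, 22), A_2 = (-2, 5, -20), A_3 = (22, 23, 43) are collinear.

Direction A_2A_3 = (24, 18, 63). From the y-coordinate of A_1, the parameter along the line is τ = (17 − 5)/18 = 2/3.
Then k = (-2) + 2/3·(24) = 14.

14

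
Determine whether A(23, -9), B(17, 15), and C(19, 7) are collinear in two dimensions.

Yes

AB = (-6, 24), AC = (-4, 16).
det[AB; AC] = (-6)(16) − (24)(-4) = 0.
The determinant is zero, so the points are collinear.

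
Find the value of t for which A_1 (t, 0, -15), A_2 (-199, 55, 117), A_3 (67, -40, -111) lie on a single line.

-45

Direction A_2A_3 = (266, -95, -228). From the y-coordinate of A_1, the parameter along the line is τ = (0 − 55)/(-95) = 11/19.
Then t = (-199) + 11/19·(266) = -45.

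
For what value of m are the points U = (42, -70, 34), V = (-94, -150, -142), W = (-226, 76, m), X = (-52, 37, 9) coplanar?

Coplanarity ⇔ det[UV; UW; UX] = 0.
Expanding, this is linear in m: (22072)m + (2913504) = 0.
So m = -132.

-132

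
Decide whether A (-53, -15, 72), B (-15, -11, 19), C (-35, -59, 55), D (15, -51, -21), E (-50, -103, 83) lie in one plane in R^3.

The plane through A, B, C has normal n = AB × AC = (-2400, -308, -1744) and equation n·P = 6252.
Checking the remaining points: n·D = 16332, n·E = 6972.
Since n·D = 16332 ≠ 6252, D is off the plane and the points are not all coplanar.

No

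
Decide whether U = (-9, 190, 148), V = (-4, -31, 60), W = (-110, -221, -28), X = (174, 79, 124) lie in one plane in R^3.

Yes

The four points are coplanar iff the 3×3 determinant with rows UV, UW, UX is zero.
Rows: (5, -221, -88), (-101, -411, -176), (183, -111, -24).
Expanding along the first row: (5)(-9672) − (-221)(34632) + (-88)(86424) = 0.
Zero determinant ⇒ coplanar.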